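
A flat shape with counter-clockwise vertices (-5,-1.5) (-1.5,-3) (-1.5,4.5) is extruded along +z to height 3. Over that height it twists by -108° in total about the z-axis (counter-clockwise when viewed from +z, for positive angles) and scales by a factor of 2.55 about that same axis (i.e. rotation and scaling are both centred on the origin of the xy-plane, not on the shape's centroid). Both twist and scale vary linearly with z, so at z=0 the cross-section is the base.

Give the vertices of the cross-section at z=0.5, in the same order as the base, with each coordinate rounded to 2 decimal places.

t = z/height = 0.5/3 = 0.166667
s = 1 + (scale-1)·z/height = 1 + (2.55-1)·0.5/3 = 1.258333
θ = twist·z/height = -108°·0.5/3 = -18.0000° = -0.314159 rad
cos θ = 0.951057, sin θ = -0.309017 (intermediates below are computed at full precision and shown rounded to 5 d.p.)
v1: (-5,-1.5) → rotate → (-5.21881,0.11850) → ×s → (-6.56700,0.14911) → (-6.57,0.15)
v2: (-1.5,-3) → rotate → (-2.35364,-2.38964) → ×s → (-2.96166,-3.00697) → (-2.96,-3.01)
v3: (-1.5,4.5) → rotate → (-0.03601,4.74328) → ×s → (-0.04531,5.96863) → (-0.05,5.97)

Cross-section at z=0.5: (-6.57,0.15) (-2.96,-3.01) (-0.05,5.97)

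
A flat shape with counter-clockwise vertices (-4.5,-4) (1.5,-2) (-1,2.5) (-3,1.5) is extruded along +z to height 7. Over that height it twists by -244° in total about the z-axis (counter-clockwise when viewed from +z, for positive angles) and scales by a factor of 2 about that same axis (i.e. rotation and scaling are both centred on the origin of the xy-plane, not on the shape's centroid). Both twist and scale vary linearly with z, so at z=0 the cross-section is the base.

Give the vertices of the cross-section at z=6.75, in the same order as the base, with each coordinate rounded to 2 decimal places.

Cross-section at z=6.75: (11.49,-2.79) (1.55,4.66) (-2.92,-4.41) (0.93,-6.52)

t = z/height = 6.75/7 = 0.964286
s = 1 + (scale-1)·z/height = 1 + (2-1)·6.75/7 = 1.964286
θ = twist·z/height = -244°·6.75/7 = -235.2857° = -4.106510 rad
cos θ = -0.569484, sin θ = 0.822002 (intermediates below are computed at full precision and shown rounded to 5 d.p.)
v1: (-4.5,-4) → rotate → (5.85069,-1.42107) → ×s → (11.49242,-2.79139) → (11.49,-2.79)
v2: (1.5,-2) → rotate → (0.78978,2.37197) → ×s → (1.55135,4.65923) → (1.55,4.66)
v3: (-1,2.5) → rotate → (-1.48552,-2.24571) → ×s → (-2.91799,-4.41122) → (-2.92,-4.41)
v4: (-3,1.5) → rotate → (0.47545,-3.32023) → ×s → (0.93392,-6.52189) → (0.93,-6.52)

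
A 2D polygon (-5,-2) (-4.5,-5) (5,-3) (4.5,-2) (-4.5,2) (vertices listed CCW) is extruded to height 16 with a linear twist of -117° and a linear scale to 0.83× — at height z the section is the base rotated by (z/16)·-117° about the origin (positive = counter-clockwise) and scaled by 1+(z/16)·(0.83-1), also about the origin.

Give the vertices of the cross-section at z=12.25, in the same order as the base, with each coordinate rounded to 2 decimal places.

Cross-section at z=12.25: (-1.77,4.34) (-4.38,3.88) (-2.58,-4.37) (-1.71,-3.93) (1.71,3.93)

t = z/height = 12.25/16 = 0.765625
s = 1 + (scale-1)·z/height = 1 + (0.83-1)·12.25/16 = 0.869844
θ = twist·z/height = -117°·12.25/16 = -89.5781° = -1.563433 rad
cos θ = 0.007363, sin θ = -0.999973 (intermediates below are computed at full precision and shown rounded to 5 d.p.)
v1: (-5,-2) → rotate → (-2.03676,4.98514) → ×s → (-1.77166,4.33629) → (-1.77,4.34)
v2: (-4.5,-5) → rotate → (-5.03300,4.46306) → ×s → (-4.37792,3.88217) → (-4.38,3.88)
v3: (5,-3) → rotate → (-2.96310,-5.02195) → ×s → (-2.57744,-4.36831) → (-2.58,-4.37)
v4: (4.5,-2) → rotate → (-1.96681,-4.51460) → ×s → (-1.71082,-3.92700) → (-1.71,-3.93)
v5: (-4.5,2) → rotate → (1.96681,4.51460) → ×s → (1.71082,3.92700) → (1.71,3.93)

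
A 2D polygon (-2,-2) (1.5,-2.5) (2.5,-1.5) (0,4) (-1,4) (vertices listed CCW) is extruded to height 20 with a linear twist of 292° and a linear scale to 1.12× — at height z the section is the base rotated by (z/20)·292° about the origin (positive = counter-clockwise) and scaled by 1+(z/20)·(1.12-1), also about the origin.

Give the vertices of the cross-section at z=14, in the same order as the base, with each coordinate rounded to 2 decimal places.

Cross-section at z=14: (1.08,2.87) (-2.60,1.80) (-3.14,0.36) (1.79,-3.95) (2.78,-3.50)

t = z/height = 14/20 = 0.7
s = 1 + (scale-1)·z/height = 1 + (1.12-1)·14/20 = 1.084000
θ = twist·z/height = 292°·14/20 = 204.4000° = 3.567453 rad
cos θ = -0.910684, sin θ = -0.413104 (intermediates below are computed at full precision and shown rounded to 5 d.p.)
v1: (-2,-2) → rotate → (0.99516,2.64758) → ×s → (1.07875,2.86997) → (1.08,2.87)
v2: (1.5,-2.5) → rotate → (-2.39879,1.65705) → ×s → (-2.60028,1.79624) → (-2.60,1.80)
v3: (2.5,-1.5) → rotate → (-2.89637,0.33326) → ×s → (-3.13966,0.36126) → (-3.14,0.36)
v4: (0,4) → rotate → (1.65242,-3.64273) → ×s → (1.79122,-3.94872) → (1.79,-3.95)
v5: (-1,4) → rotate → (2.56310,-3.22963) → ×s → (2.77840,-3.50092) → (2.78,-3.50)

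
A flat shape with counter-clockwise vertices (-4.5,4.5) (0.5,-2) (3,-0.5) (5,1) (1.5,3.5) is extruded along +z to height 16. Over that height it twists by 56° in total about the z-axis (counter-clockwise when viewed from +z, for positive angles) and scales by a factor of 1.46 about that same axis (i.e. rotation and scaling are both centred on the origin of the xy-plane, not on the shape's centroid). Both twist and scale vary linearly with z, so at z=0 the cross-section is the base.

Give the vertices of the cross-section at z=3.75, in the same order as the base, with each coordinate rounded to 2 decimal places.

t = z/height = 3.75/16 = 0.234375
s = 1 + (scale-1)·z/height = 1 + (1.46-1)·3.75/16 = 1.107813
θ = twist·z/height = 56°·3.75/16 = 13.1250° = 0.229074 rad
cos θ = 0.973877, sin θ = 0.227076 (intermediates below are computed at full precision and shown rounded to 5 d.p.)
v1: (-4.5,4.5) → rotate → (-5.40429,3.36060) → ×s → (-5.98694,3.72292) → (-5.99,3.72)
v2: (0.5,-2) → rotate → (0.94109,-1.83422) → ×s → (1.04255,-2.03197) → (1.04,-2.03)
v3: (3,-0.5) → rotate → (3.03517,0.19429) → ×s → (3.36240,0.21524) → (3.36,0.22)
v4: (5,1) → rotate → (4.64231,2.10926) → ×s → (5.14281,2.33666) → (5.14,2.34)
v5: (1.5,3.5) → rotate → (0.66605,3.74918) → ×s → (0.73786,4.15339) → (0.74,4.15)

Cross-section at z=3.75: (-5.99,3.72) (1.04,-2.03) (3.36,0.22) (5.14,2.34) (0.74,4.15)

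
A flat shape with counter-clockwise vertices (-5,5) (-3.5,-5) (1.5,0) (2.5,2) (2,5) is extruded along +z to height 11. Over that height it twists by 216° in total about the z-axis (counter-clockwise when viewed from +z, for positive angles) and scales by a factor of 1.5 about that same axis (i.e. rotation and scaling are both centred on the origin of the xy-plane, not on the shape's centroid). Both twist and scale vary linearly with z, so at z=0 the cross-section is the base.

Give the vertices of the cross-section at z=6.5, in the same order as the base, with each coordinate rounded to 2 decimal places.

t = z/height = 6.5/11 = 0.590909
s = 1 + (scale-1)·z/height = 1 + (1.5-1)·6.5/11 = 1.295455
θ = twist·z/height = 216°·6.5/11 = 127.6364° = 2.227675 rad
cos θ = -0.610648, sin θ = 0.791902 (intermediates below are computed at full precision and shown rounded to 5 d.p.)
v1: (-5,5) → rotate → (-0.90627,-7.01275) → ×s → (-1.17403,-9.08470) → (-1.17,-9.08)
v2: (-3.5,-5) → rotate → (6.09678,0.28158) → ×s → (7.89810,0.36478) → (7.90,0.36)
v3: (1.5,0) → rotate → (-0.91597,1.18785) → ×s → (-1.18660,1.53881) → (-1.19,1.54)
v4: (2.5,2) → rotate → (-3.11042,0.75846) → ×s → (-4.02941,0.98255) → (-4.03,0.98)
v5: (2,5) → rotate → (-5.18081,-1.46943) → ×s → (-6.71150,-1.90359) → (-6.71,-1.90)

Cross-section at z=6.5: (-1.17,-9.08) (7.90,0.36) (-1.19,1.54) (-4.03,0.98) (-6.71,-1.90)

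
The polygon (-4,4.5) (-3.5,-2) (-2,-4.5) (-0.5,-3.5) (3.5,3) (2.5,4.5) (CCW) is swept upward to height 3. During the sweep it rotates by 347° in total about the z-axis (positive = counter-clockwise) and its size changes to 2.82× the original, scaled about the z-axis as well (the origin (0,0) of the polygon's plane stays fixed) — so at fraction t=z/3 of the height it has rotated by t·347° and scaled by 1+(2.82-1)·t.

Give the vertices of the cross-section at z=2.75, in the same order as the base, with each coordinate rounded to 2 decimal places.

Cross-section at z=2.75: (0.08,16.07) (-10.51,2.27) (-11.99,-5.37) (-7.23,-6.06) (12.30,-0.28) (12.99,4.48)

t = z/height = 2.75/3 = 0.916667
s = 1 + (scale-1)·z/height = 1 + (2.82-1)·2.75/3 = 2.668333
θ = twist·z/height = 347°·2.75/3 = 318.0833° = 5.551601 rad
cos θ = 0.744117, sin θ = -0.668049 (intermediates below are computed at full precision and shown rounded to 5 d.p.)
v1: (-4,4.5) → rotate → (0.02975,6.02072) → ×s → (0.07939,16.06530) → (0.08,16.07)
v2: (-3.5,-2) → rotate → (-3.94051,0.84994) → ×s → (-10.51459,2.26792) → (-10.51,2.27)
v3: (-2,-4.5) → rotate → (-4.49446,-2.01243) → ×s → (-11.99270,-5.36983) → (-11.99,-5.37)
v4: (-0.5,-3.5) → rotate → (-2.71023,-2.27039) → ×s → (-7.23180,-6.05815) → (-7.23,-6.06)
v5: (3.5,3) → rotate → (4.60856,-0.10582) → ×s → (12.29717,-0.28236) → (12.30,-0.28)
v6: (2.5,4.5) → rotate → (4.86651,1.67841) → ×s → (12.98548,4.47854) → (12.99,4.48)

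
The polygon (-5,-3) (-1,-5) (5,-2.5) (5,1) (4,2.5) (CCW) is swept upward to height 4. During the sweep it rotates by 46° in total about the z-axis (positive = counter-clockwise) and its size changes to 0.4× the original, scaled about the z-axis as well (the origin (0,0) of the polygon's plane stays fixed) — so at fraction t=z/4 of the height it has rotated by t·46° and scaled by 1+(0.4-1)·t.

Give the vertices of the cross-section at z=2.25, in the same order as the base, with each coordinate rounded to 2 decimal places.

t = z/height = 2.25/4 = 0.5625
s = 1 + (scale-1)·z/height = 1 + (0.4-1)·2.25/4 = 0.662500
θ = twist·z/height = 46°·2.25/4 = 25.8750° = 0.451604 rad
cos θ = 0.899748, sin θ = 0.436409 (intermediates below are computed at full precision and shown rounded to 5 d.p.)
v1: (-5,-3) → rotate → (-3.18951,-4.88129) → ×s → (-2.11305,-3.23386) → (-2.11,-3.23)
v2: (-1,-5) → rotate → (1.28230,-4.93515) → ×s → (0.84952,-3.26954) → (0.85,-3.27)
v3: (5,-2.5) → rotate → (5.58976,-0.06732) → ×s → (3.70322,-0.04460) → (3.70,-0.04)
v4: (5,1) → rotate → (4.06233,3.08179) → ×s → (2.69130,2.04169) → (2.69,2.04)
v5: (4,2.5) → rotate → (2.50797,3.99501) → ×s → (1.66153,2.64669) → (1.66,2.65)

Cross-section at z=2.25: (-2.11,-3.23) (0.85,-3.27) (3.70,-0.04) (2.69,2.04) (1.66,2.65)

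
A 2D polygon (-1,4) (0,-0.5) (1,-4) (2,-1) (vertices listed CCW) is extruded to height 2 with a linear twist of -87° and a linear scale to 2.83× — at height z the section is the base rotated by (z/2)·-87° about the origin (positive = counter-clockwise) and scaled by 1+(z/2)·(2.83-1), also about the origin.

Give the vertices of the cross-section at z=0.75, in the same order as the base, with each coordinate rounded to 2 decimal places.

t = z/height = 0.75/2 = 0.375
s = 1 + (scale-1)·z/height = 1 + (2.83-1)·0.75/2 = 1.686250
θ = twist·z/height = -87°·0.75/2 = -32.6250° = -0.569414 rad
cos θ = 0.842217, sin θ = -0.539138 (intermediates below are computed at full precision and shown rounded to 5 d.p.)
v1: (-1,4) → rotate → (1.31434,3.90801) → ×s → (2.21630,6.58988) → (2.22,6.59)
v2: (0,-0.5) → rotate → (-0.26957,-0.42111) → ×s → (-0.45456,-0.71009) → (-0.45,-0.71)
v3: (1,-4) → rotate → (-1.31434,-3.90801) → ×s → (-2.21630,-6.58988) → (-2.22,-6.59)
v4: (2,-1) → rotate → (1.14530,-1.92049) → ×s → (1.93126,-3.23843) → (1.93,-3.24)

Cross-section at z=0.75: (2.22,6.59) (-0.45,-0.71) (-2.22,-6.59) (1.93,-3.24)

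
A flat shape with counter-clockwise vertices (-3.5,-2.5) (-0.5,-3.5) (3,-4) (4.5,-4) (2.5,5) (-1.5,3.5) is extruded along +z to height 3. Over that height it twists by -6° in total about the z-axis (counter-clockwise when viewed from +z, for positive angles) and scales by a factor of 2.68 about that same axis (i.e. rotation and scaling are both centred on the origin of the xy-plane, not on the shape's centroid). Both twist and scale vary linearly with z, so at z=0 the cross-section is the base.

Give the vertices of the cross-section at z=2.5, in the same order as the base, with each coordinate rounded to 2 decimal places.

Cross-section at z=2.5: (-8.89,-5.25) (-1.93,-8.26) (6.34,-10.19) (9.92,-10.50) (7.02,11.43) (-2.85,8.68)

t = z/height = 2.5/3 = 0.833333
s = 1 + (scale-1)·z/height = 1 + (2.68-1)·2.5/3 = 2.400000
θ = twist·z/height = -6°·2.5/3 = -5.0000° = -0.087266 rad
cos θ = 0.996195, sin θ = -0.087156 (intermediates below are computed at full precision and shown rounded to 5 d.p.)
v1: (-3.5,-2.5) → rotate → (-3.70457,-2.18544) → ×s → (-8.89097,-5.24506) → (-8.89,-5.25)
v2: (-0.5,-3.5) → rotate → (-0.80314,-3.44310) → ×s → (-1.92754,-8.26345) → (-1.93,-8.26)
v3: (3,-4) → rotate → (2.63996,-4.24625) → ×s → (6.33591,-10.19099) → (6.34,-10.19)
v4: (4.5,-4) → rotate → (4.13425,-4.37698) → ×s → (9.92221,-10.50475) → (9.92,-10.50)
v5: (2.5,5) → rotate → (2.92627,4.76308) → ×s → (7.02304,11.43140) → (7.02,11.43)
v6: (-1.5,3.5) → rotate → (-1.18925,3.61742) → ×s → (-2.85419,8.68180) → (-2.85,8.68)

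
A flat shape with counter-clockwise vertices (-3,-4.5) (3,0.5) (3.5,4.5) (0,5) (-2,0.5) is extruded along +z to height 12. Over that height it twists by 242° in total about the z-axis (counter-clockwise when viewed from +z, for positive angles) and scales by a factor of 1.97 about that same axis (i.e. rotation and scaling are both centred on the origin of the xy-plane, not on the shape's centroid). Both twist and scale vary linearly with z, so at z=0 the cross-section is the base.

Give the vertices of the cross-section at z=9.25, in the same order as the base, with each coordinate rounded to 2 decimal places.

t = z/height = 9.25/12 = 0.770833
s = 1 + (scale-1)·z/height = 1 + (1.97-1)·9.25/12 = 1.747708
θ = twist·z/height = 242°·9.25/12 = 186.5417° = 3.255766 rad
cos θ = -0.993489, sin θ = -0.113926 (intermediates below are computed at full precision and shown rounded to 5 d.p.)
v1: (-3,-4.5) → rotate → (2.46780,4.81248) → ×s → (4.31300,8.41081) → (4.31,8.41)
v2: (3,0.5) → rotate → (-2.92350,-0.83852) → ×s → (-5.10943,-1.46549) → (-5.11,-1.47)
v3: (3.5,4.5) → rotate → (-2.96455,-4.86944) → ×s → (-5.18116,-8.51036) → (-5.18,-8.51)
v4: (0,5) → rotate → (0.56963,-4.96745) → ×s → (0.99554,-8.68165) → (1.00,-8.68)
v5: (-2,0.5) → rotate → (2.04394,-0.26889) → ×s → (3.57221,-0.46995) → (3.57,-0.47)

Cross-section at z=9.25: (4.31,8.41) (-5.11,-1.47) (-5.18,-8.51) (1.00,-8.68) (3.57,-0.47)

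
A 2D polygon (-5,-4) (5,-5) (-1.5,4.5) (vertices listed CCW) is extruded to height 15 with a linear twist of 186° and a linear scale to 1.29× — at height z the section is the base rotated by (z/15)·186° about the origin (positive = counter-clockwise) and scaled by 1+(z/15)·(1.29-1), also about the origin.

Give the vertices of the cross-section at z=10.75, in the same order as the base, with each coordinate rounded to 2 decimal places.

Cross-section at z=10.75: (7.66,-1.08) (0.25,8.54) (-2.71,-5.05)

t = z/height = 10.75/15 = 0.716667
s = 1 + (scale-1)·z/height = 1 + (1.29-1)·10.75/15 = 1.207833
θ = twist·z/height = 186°·10.75/15 = 133.3000° = 2.326524 rad
cos θ = -0.685818, sin θ = 0.727773 (intermediates below are computed at full precision and shown rounded to 5 d.p.)
v1: (-5,-4) → rotate → (6.34018,-0.89559) → ×s → (7.65788,-1.08172) → (7.66,-1.08)
v2: (5,-5) → rotate → (0.20977,7.06796) → ×s → (0.25337,8.53691) → (0.25,8.54)
v3: (-1.5,4.5) → rotate → (-2.24625,-4.17784) → ×s → (-2.71310,-5.04614) → (-2.71,-5.05)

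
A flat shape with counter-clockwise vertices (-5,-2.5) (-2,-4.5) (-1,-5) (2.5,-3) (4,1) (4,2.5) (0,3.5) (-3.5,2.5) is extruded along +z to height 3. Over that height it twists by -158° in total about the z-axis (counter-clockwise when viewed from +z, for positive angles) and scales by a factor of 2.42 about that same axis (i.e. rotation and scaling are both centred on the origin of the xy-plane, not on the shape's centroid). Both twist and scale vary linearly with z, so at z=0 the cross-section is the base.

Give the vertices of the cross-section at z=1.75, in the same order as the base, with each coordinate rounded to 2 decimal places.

t = z/height = 1.75/3 = 0.583333
s = 1 + (scale-1)·z/height = 1 + (2.42-1)·1.75/3 = 1.828333
θ = twist·z/height = -158°·1.75/3 = -92.1667° = -1.608612 rad
cos θ = -0.037806, sin θ = -0.999285 (intermediates below are computed at full precision and shown rounded to 5 d.p.)
v1: (-5,-2.5) → rotate → (-2.30918,5.09094) → ×s → (-4.22195,9.30794) → (-4.22,9.31)
v2: (-2,-4.5) → rotate → (-4.42117,2.16870) → ×s → (-8.08337,3.96511) → (-8.08,3.97)
v3: (-1,-5) → rotate → (-4.95862,1.18832) → ×s → (-9.06601,2.17264) → (-9.07,2.17)
v4: (2.5,-3) → rotate → (-3.09237,-2.38479) → ×s → (-5.65389,-4.36020) → (-5.65,-4.36)
v5: (4,1) → rotate → (0.84806,-4.03495) → ×s → (1.55054,-7.37723) → (1.55,-7.38)
v6: (4,2.5) → rotate → (2.34699,-4.09166) → ×s → (4.29107,-7.48091) → (4.29,-7.48)
v7: (0,3.5) → rotate → (3.49750,-0.13232) → ×s → (6.39459,-0.24193) → (6.39,-0.24)
v8: (-3.5,2.5) → rotate → (2.63054,3.40298) → ×s → (4.80950,6.22178) → (4.81,6.22)

Cross-section at z=1.75: (-4.22,9.31) (-8.08,3.97) (-9.07,2.17) (-5.65,-4.36) (1.55,-7.38) (4.29,-7.48) (6.39,-0.24) (4.81,6.22)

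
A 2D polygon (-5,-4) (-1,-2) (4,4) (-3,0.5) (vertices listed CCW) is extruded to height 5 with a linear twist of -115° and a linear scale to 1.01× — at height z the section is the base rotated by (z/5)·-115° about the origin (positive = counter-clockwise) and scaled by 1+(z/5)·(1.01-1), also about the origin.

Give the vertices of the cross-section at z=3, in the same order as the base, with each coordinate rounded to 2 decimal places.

Cross-section at z=3: (-5.56,3.25) (-2.24,0.22) (5.20,-2.31) (-0.61,3.00)

t = z/height = 3/5 = 0.6
s = 1 + (scale-1)·z/height = 1 + (1.01-1)·3/5 = 1.006000
θ = twist·z/height = -115°·3/5 = -69.0000° = -1.204277 rad
cos θ = 0.358368, sin θ = -0.933580 (intermediates below are computed at full precision and shown rounded to 5 d.p.)
v1: (-5,-4) → rotate → (-5.52616,3.23443) → ×s → (-5.55932,3.25384) → (-5.56,3.25)
v2: (-1,-2) → rotate → (-2.22553,0.21684) → ×s → (-2.23888,0.21815) → (-2.24,0.22)
v3: (4,4) → rotate → (5.16779,-2.30085) → ×s → (5.19880,-2.31466) → (5.20,-2.31)
v4: (-3,0.5) → rotate → (-0.60831,2.97993) → ×s → (-0.61196,2.99780) → (-0.61,3.00)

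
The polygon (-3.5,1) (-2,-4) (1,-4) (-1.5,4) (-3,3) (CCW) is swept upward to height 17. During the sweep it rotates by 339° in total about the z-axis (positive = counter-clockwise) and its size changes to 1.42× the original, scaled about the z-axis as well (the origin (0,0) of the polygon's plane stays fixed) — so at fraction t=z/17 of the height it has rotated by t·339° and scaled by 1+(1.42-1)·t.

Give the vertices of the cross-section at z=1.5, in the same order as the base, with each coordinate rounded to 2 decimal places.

t = z/height = 1.5/17 = 0.0882353
s = 1 + (scale-1)·z/height = 1 + (1.42-1)·1.5/17 = 1.037059
θ = twist·z/height = 339°·1.5/17 = 29.9118° = 0.522059 rad
cos θ = 0.866794, sin θ = 0.498666 (intermediates below are computed at full precision and shown rounded to 5 d.p.)
v1: (-3.5,1) → rotate → (-3.53245,-0.87854) → ×s → (-3.66335,-0.91109) → (-3.66,-0.91)
v2: (-2,-4) → rotate → (0.26107,-4.46451) → ×s → (0.27075,-4.62996) → (0.27,-4.63)
v3: (1,-4) → rotate → (2.86146,-2.96851) → ×s → (2.96750,-3.07852) → (2.97,-3.08)
v4: (-1.5,4) → rotate → (-3.29485,2.71918) → ×s → (-3.41696,2.81995) → (-3.42,2.82)
v5: (-3,3) → rotate → (-4.09638,1.10439) → ×s → (-4.24819,1.14531) → (-4.25,1.15)

Cross-section at z=1.5: (-3.66,-0.91) (0.27,-4.63) (2.97,-3.08) (-3.42,2.82) (-4.25,1.15)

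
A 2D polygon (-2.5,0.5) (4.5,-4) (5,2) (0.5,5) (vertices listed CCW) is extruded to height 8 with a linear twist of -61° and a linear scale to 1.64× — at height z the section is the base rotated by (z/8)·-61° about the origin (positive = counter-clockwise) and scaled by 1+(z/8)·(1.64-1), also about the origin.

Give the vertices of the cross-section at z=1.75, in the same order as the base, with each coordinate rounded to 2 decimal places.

t = z/height = 1.75/8 = 0.21875
s = 1 + (scale-1)·z/height = 1 + (1.64-1)·1.75/8 = 1.140000
θ = twist·z/height = -61°·1.75/8 = -13.3438° = -0.232892 rad
cos θ = 0.973003, sin θ = -0.230793 (intermediates below are computed at full precision and shown rounded to 5 d.p.)
v1: (-2.5,0.5) → rotate → (-2.31711,1.06348) → ×s → (-2.64151,1.21237) → (-2.64,1.21)
v2: (4.5,-4) → rotate → (3.45534,-4.93058) → ×s → (3.93909,-5.62086) → (3.94,-5.62)
v3: (5,2) → rotate → (5.32660,0.79204) → ×s → (6.07232,0.90293) → (6.07,0.90)
v4: (0.5,5) → rotate → (1.64047,4.74962) → ×s → (1.87013,5.41456) → (1.87,5.41)

Cross-section at z=1.75: (-2.64,1.21) (3.94,-5.62) (6.07,0.90) (1.87,5.41)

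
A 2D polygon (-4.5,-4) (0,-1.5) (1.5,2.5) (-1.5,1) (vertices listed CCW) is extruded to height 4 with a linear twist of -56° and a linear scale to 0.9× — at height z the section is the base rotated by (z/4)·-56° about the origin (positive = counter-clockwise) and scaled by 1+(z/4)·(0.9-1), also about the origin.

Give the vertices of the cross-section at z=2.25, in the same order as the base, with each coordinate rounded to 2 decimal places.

Cross-section at z=2.25: (-5.59,-1.00) (-0.74,-1.21) (2.44,1.27) (-0.71,1.54)

t = z/height = 2.25/4 = 0.5625
s = 1 + (scale-1)·z/height = 1 + (0.9-1)·2.25/4 = 0.943750
θ = twist·z/height = -56°·2.25/4 = -31.5000° = -0.549779 rad
cos θ = 0.852640, sin θ = -0.522499 (intermediates below are computed at full precision and shown rounded to 5 d.p.)
v1: (-4.5,-4) → rotate → (-5.92687,-1.05932) → ×s → (-5.59349,-0.99973) → (-5.59,-1.00)
v2: (0,-1.5) → rotate → (-0.78375,-1.27896) → ×s → (-0.73966,-1.20702) → (-0.74,-1.21)
v3: (1.5,2.5) → rotate → (2.58521,1.34785) → ×s → (2.43979,1.27204) → (2.44,1.27)
v4: (-1.5,1) → rotate → (-0.75646,1.63639) → ×s → (-0.71391,1.54434) → (-0.71,1.54)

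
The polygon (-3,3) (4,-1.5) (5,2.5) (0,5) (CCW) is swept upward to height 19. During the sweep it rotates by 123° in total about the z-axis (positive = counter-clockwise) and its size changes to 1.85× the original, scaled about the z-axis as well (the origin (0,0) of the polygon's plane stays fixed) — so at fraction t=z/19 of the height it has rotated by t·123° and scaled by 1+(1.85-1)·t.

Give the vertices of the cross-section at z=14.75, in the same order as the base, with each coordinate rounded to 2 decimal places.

t = z/height = 14.75/19 = 0.776316
s = 1 + (scale-1)·z/height = 1 + (1.85-1)·14.75/19 = 1.659868
θ = twist·z/height = 123°·14.75/19 = 95.4868° = 1.666560 rad
cos θ = -0.095617, sin θ = 0.995418 (intermediates below are computed at full precision and shown rounded to 5 d.p.)
v1: (-3,3) → rotate → (-2.69940,-3.27311) → ×s → (-4.48065,-5.43293) → (-4.48,-5.43)
v2: (4,-1.5) → rotate → (1.11066,4.12510) → ×s → (1.84355,6.84712) → (1.84,6.85)
v3: (5,2.5) → rotate → (-2.96663,4.73805) → ×s → (-4.92422,7.86454) → (-4.92,7.86)
v4: (0,5) → rotate → (-4.97709,-0.47809) → ×s → (-8.26132,-0.79356) → (-8.26,-0.79)

Cross-section at z=14.75: (-4.48,-5.43) (1.84,6.85) (-4.92,7.86) (-8.26,-0.79)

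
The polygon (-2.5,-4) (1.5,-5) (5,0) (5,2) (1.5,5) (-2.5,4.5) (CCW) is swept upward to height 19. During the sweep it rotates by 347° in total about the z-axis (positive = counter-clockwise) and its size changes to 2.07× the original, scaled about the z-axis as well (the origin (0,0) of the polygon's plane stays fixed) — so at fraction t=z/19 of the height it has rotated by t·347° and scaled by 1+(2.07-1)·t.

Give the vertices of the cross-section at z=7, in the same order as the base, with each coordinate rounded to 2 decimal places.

t = z/height = 7/19 = 0.368421
s = 1 + (scale-1)·z/height = 1 + (2.07-1)·7/19 = 1.394211
θ = twist·z/height = 347°·7/19 = 127.8421° = 2.231266 rad
cos θ = -0.613488, sin θ = 0.789704 (intermediates below are computed at full precision and shown rounded to 5 d.p.)
v1: (-2.5,-4) → rotate → (4.69254,0.47969) → ×s → (6.54238,0.66879) → (6.54,0.67)
v2: (1.5,-5) → rotate → (3.02829,4.25199) → ×s → (4.22207,5.92818) → (4.22,5.93)
v3: (5,0) → rotate → (-3.06744,3.94852) → ×s → (-4.27665,5.50507) → (-4.28,5.51)
v4: (5,2) → rotate → (-4.64685,2.72155) → ×s → (-6.47868,3.79441) → (-6.48,3.79)
v5: (1.5,5) → rotate → (-4.86875,-1.88288) → ×s → (-6.78807,-2.62513) → (-6.79,-2.63)
v6: (-2.5,4.5) → rotate → (-2.01995,-4.73495) → ×s → (-2.81624,-6.60152) → (-2.82,-6.60)

Cross-section at z=7: (6.54,0.67) (4.22,5.93) (-4.28,5.51) (-6.48,3.79) (-6.79,-2.63) (-2.82,-6.60)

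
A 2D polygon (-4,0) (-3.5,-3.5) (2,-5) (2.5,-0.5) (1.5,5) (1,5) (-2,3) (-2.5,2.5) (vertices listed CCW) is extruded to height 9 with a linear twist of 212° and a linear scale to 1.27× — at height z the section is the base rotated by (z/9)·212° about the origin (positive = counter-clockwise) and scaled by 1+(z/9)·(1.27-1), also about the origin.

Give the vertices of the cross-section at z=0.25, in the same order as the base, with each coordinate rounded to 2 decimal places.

Cross-section at z=0.25: (-4.01,-0.41) (-3.15,-3.87) (2.52,-4.80) (2.56,-0.24) (0.99,5.17) (0.49,5.11) (-2.31,2.80) (-2.76,2.25)

t = z/height = 0.25/9 = 0.0277778
s = 1 + (scale-1)·z/height = 1 + (1.27-1)·0.25/9 = 1.007500
θ = twist·z/height = 212°·0.25/9 = 5.8889° = 0.102781 rad
cos θ = 0.994723, sin θ = 0.102600 (intermediates below are computed at full precision and shown rounded to 5 d.p.)
v1: (-4,0) → rotate → (-3.97889,-0.41040) → ×s → (-4.00873,-0.41348) → (-4.01,-0.41)
v2: (-3.5,-3.5) → rotate → (-3.12243,-3.84063) → ×s → (-3.14585,-3.86943) → (-3.15,-3.87)
v3: (2,-5) → rotate → (2.50244,-4.76841) → ×s → (2.52121,-4.80418) → (2.52,-4.80)
v4: (2.5,-0.5) → rotate → (2.53811,-0.24086) → ×s → (2.55714,-0.24267) → (2.56,-0.24)
v5: (1.5,5) → rotate → (0.97909,5.12751) → ×s → (0.98643,5.16597) → (0.99,5.17)
v6: (1,5) → rotate → (0.48172,5.07621) → ×s → (0.48534,5.11428) → (0.49,5.11)
v7: (-2,3) → rotate → (-2.29724,2.77897) → ×s → (-2.31447,2.79981) → (-2.31,2.80)
v8: (-2.5,2.5) → rotate → (-2.74331,2.23031) → ×s → (-2.76388,2.24704) → (-2.76,2.25)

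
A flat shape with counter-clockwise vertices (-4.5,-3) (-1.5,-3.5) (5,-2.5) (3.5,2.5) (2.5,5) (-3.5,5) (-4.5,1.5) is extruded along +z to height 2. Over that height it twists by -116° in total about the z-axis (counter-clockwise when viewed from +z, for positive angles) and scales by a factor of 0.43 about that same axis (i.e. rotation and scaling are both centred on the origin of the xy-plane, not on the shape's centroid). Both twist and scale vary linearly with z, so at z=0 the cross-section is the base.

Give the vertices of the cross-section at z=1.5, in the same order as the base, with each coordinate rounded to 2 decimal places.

Cross-section at z=1.5: (-1.85,2.48) (-2.05,0.75) (-1.28,-2.93) (1.53,-1.93) (2.93,-1.28) (2.75,2.15) (0.72,2.62)

t = z/height = 1.5/2 = 0.75
s = 1 + (scale-1)·z/height = 1 + (0.43-1)·1.5/2 = 0.572500
θ = twist·z/height = -116°·1.5/2 = -87.0000° = -1.518436 rad
cos θ = 0.052336, sin θ = -0.998630 (intermediates below are computed at full precision and shown rounded to 5 d.p.)
v1: (-4.5,-3) → rotate → (-3.23140,4.33683) → ×s → (-1.84998,2.48283) → (-1.85,2.48)
v2: (-1.5,-3.5) → rotate → (-3.57371,1.31477) → ×s → (-2.04595,0.75270) → (-2.05,0.75)
v3: (5,-2.5) → rotate → (-2.23489,-5.12399) → ×s → (-1.27948,-2.93348) → (-1.28,-2.93)
v4: (3.5,2.5) → rotate → (2.67975,-3.36436) → ×s → (1.53416,-1.92610) → (1.53,-1.93)
v5: (2.5,5) → rotate → (5.12399,-2.23489) → ×s → (2.93348,-1.27948) → (2.93,-1.28)
v6: (-3.5,5) → rotate → (4.80997,3.75688) → ×s → (2.75371,2.15082) → (2.75,2.15)
v7: (-4.5,1.5) → rotate → (1.26243,4.57234) → ×s → (0.72274,2.61766) → (0.72,2.62)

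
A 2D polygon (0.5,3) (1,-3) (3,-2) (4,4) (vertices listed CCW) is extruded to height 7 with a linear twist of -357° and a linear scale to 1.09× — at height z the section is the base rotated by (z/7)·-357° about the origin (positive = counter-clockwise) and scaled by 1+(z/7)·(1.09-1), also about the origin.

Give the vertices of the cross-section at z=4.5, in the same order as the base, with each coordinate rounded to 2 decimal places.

t = z/height = 4.5/7 = 0.642857
s = 1 + (scale-1)·z/height = 1 + (1.09-1)·4.5/7 = 1.057857
θ = twist·z/height = -357°·4.5/7 = -229.5000° = -4.005531 rad
cos θ = -0.649448, sin θ = 0.760406 (intermediates below are computed at full precision and shown rounded to 5 d.p.)
v1: (0.5,3) → rotate → (-2.60594,-1.56814) → ×s → (-2.75671,-1.65887) → (-2.76,-1.66)
v2: (1,-3) → rotate → (1.63177,2.70875) → ×s → (1.72618,2.86547) → (1.73,2.87)
v3: (3,-2) → rotate → (-0.42753,3.58011) → ×s → (-0.45227,3.78725) → (-0.45,3.79)
v4: (4,4) → rotate → (-5.63942,0.44383) → ×s → (-5.96570,0.46951) → (-5.97,0.47)

Cross-section at z=4.5: (-2.76,-1.66) (1.73,2.87) (-0.45,3.79) (-5.97,0.47)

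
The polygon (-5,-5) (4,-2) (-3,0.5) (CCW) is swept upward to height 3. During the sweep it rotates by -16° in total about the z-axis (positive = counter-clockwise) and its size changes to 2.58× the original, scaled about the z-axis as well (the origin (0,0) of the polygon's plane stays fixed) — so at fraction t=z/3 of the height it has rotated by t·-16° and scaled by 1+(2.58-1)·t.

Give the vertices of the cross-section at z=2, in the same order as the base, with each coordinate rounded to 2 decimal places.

t = z/height = 2/3 = 0.666667
s = 1 + (scale-1)·z/height = 1 + (2.58-1)·2/3 = 2.053333
θ = twist·z/height = -16°·2/3 = -10.6667° = -0.186168 rad
cos θ = 0.982721, sin θ = -0.185095 (intermediates below are computed at full precision and shown rounded to 5 d.p.)
v1: (-5,-5) → rotate → (-5.83908,-3.98813) → ×s → (-11.98957,-8.18896) → (-11.99,-8.19)
v2: (4,-2) → rotate → (3.56069,-2.70582) → ×s → (7.31129,-5.55595) → (7.31,-5.56)
v3: (-3,0.5) → rotate → (-2.85561,1.04665) → ×s → (-5.86353,2.14911) → (-5.86,2.15)

Cross-section at z=2: (-11.99,-8.19) (7.31,-5.56) (-5.86,2.15)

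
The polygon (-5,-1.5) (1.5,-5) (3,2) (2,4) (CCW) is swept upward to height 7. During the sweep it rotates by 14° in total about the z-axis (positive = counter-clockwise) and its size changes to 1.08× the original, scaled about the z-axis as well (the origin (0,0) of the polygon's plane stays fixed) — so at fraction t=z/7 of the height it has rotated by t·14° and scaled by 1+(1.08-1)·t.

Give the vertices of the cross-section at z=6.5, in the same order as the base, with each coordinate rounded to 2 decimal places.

Cross-section at z=6.5: (-4.87,-2.78) (2.78,-4.87) (2.66,2.82) (1.13,4.67)

t = z/height = 6.5/7 = 0.928571
s = 1 + (scale-1)·z/height = 1 + (1.08-1)·6.5/7 = 1.074286
θ = twist·z/height = 14°·6.5/7 = 13.0000° = 0.226893 rad
cos θ = 0.974370, sin θ = 0.224951 (intermediates below are computed at full precision and shown rounded to 5 d.p.)
v1: (-5,-1.5) → rotate → (-4.53442,-2.58631) → ×s → (-4.87127,-2.77844) → (-4.87,-2.78)
v2: (1.5,-5) → rotate → (2.58631,-4.53442) → ×s → (2.77844,-4.87127) → (2.78,-4.87)
v3: (3,2) → rotate → (2.47321,2.62359) → ×s → (2.65693,2.81849) → (2.66,2.82)
v4: (2,4) → rotate → (1.04894,4.34738) → ×s → (1.12686,4.67033) → (1.13,4.67)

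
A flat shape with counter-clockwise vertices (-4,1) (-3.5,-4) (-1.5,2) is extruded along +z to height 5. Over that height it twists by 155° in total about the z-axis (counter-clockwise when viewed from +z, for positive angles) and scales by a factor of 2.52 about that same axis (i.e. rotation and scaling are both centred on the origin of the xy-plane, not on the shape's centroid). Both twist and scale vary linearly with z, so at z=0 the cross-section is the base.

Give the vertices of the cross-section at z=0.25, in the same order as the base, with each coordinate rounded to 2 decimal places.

Cross-section at z=0.25: (-4.41,0.49) (-3.15,-4.77) (-1.89,1.91)

t = z/height = 0.25/5 = 0.05
s = 1 + (scale-1)·z/height = 1 + (2.52-1)·0.25/5 = 1.076000
θ = twist·z/height = 155°·0.25/5 = 7.7500° = 0.135263 rad
cos θ = 0.990866, sin θ = 0.134851 (intermediates below are computed at full precision and shown rounded to 5 d.p.)
v1: (-4,1) → rotate → (-4.09831,0.45146) → ×s → (-4.40979,0.48577) → (-4.41,0.49)
v2: (-3.5,-4) → rotate → (-2.92863,-4.43544) → ×s → (-3.15120,-4.77254) → (-3.15,-4.77)
v3: (-1.5,2) → rotate → (-1.75600,1.77946) → ×s → (-1.88946,1.91469) → (-1.89,1.91)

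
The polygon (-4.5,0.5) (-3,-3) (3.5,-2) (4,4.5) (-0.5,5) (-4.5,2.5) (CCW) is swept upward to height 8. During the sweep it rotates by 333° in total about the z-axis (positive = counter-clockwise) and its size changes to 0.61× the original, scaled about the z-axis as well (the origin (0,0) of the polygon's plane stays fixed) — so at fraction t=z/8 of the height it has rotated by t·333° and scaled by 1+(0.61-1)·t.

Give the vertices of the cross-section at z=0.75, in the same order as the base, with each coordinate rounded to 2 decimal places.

t = z/height = 0.75/8 = 0.09375
s = 1 + (scale-1)·z/height = 1 + (0.61-1)·0.75/8 = 0.963438
θ = twist·z/height = 333°·0.75/8 = 31.2188° = 0.544870 rad
cos θ = 0.855195, sin θ = 0.518307 (intermediates below are computed at full precision and shown rounded to 5 d.p.)
v1: (-4.5,0.5) → rotate → (-4.10753,-1.90478) → ×s → (-3.95735,-1.83514) → (-3.96,-1.84)
v2: (-3,-3) → rotate → (-1.01066,-4.12050) → ×s → (-0.97371,-3.96985) → (-0.97,-3.97)
v3: (3.5,-2) → rotate → (4.02980,0.10368) → ×s → (3.88246,0.09989) → (3.88,0.10)
v4: (4,4.5) → rotate → (1.08840,5.92160) → ×s → (1.04860,5.70510) → (1.05,5.71)
v5: (-0.5,5) → rotate → (-3.01913,4.01682) → ×s → (-2.90874,3.86996) → (-2.91,3.87)
v6: (-4.5,2.5) → rotate → (-5.14414,-0.19439) → ×s → (-4.95606,-0.18729) → (-4.96,-0.19)

Cross-section at z=0.75: (-3.96,-1.84) (-0.97,-3.97) (3.88,0.10) (1.05,5.71) (-2.91,3.87) (-4.96,-0.19)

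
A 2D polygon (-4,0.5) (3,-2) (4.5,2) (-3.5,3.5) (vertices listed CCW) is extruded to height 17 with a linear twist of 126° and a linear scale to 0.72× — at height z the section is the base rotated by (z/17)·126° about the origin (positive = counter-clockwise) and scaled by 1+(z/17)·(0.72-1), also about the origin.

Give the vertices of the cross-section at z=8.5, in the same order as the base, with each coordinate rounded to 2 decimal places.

t = z/height = 8.5/17 = 0.5
s = 1 + (scale-1)·z/height = 1 + (0.72-1)·8.5/17 = 0.860000
θ = twist·z/height = 126°·8.5/17 = 63.0000° = 1.099557 rad
cos θ = 0.453990, sin θ = 0.891007 (intermediates below are computed at full precision and shown rounded to 5 d.p.)
v1: (-4,0.5) → rotate → (-2.26147,-3.33703) → ×s → (-1.94486,-2.86985) → (-1.94,-2.87)
v2: (3,-2) → rotate → (3.14398,1.76504) → ×s → (2.70383,1.51793) → (2.70,1.52)
v3: (4.5,2) → rotate → (0.26094,4.91751) → ×s → (0.22441,4.22906) → (0.22,4.23)
v4: (-3.5,3.5) → rotate → (-4.70749,-1.52956) → ×s → (-4.04844,-1.31542) → (-4.05,-1.32)

Cross-section at z=8.5: (-1.94,-2.87) (2.70,1.52) (0.22,4.23) (-4.05,-1.32)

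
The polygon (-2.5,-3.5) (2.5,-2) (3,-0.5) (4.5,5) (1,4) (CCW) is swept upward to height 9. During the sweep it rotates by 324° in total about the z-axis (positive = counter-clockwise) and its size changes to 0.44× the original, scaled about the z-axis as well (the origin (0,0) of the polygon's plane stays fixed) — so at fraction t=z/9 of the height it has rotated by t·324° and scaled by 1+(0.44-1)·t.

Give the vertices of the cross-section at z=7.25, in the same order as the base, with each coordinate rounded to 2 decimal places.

Cross-section at z=7.25: (-1.68,1.66) (-1.30,-1.18) (-0.53,-1.58) (2.32,-2.87) (2.08,-0.89)

t = z/height = 7.25/9 = 0.805556
s = 1 + (scale-1)·z/height = 1 + (0.44-1)·7.25/9 = 0.548889
θ = twist·z/height = 324°·7.25/9 = 261.0000° = 4.555309 rad
cos θ = -0.156434, sin θ = -0.987688 (intermediates below are computed at full precision and shown rounded to 5 d.p.)
v1: (-2.5,-3.5) → rotate → (-3.06582,3.01674) → ×s → (-1.68280,1.65586) → (-1.68,1.66)
v2: (2.5,-2) → rotate → (-2.36646,-2.15635) → ×s → (-1.29893,-1.18360) → (-1.30,-1.18)
v3: (3,-0.5) → rotate → (-0.96315,-2.88485) → ×s → (-0.52866,-1.58346) → (-0.53,-1.58)
v4: (4.5,5) → rotate → (4.23449,-5.22677) → ×s → (2.32426,-2.86892) → (2.32,-2.87)
v5: (1,4) → rotate → (3.79432,-1.61343) → ×s → (2.08266,-0.88559) → (2.08,-0.89)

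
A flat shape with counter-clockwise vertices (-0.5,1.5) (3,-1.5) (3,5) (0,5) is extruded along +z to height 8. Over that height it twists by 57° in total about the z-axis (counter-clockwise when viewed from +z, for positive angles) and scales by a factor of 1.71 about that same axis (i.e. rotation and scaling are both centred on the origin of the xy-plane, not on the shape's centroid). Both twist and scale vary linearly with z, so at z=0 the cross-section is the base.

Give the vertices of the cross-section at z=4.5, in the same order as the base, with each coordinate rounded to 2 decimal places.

t = z/height = 4.5/8 = 0.5625
s = 1 + (scale-1)·z/height = 1 + (1.71-1)·4.5/8 = 1.399375
θ = twist·z/height = 57°·4.5/8 = 32.0625° = 0.559596 rad
cos θ = 0.847470, sin θ = 0.530844 (intermediates below are computed at full precision and shown rounded to 5 d.p.)
v1: (-0.5,1.5) → rotate → (-1.22000,1.00578) → ×s → (-1.70724,1.40747) → (-1.71,1.41)
v2: (3,-1.5) → rotate → (3.33867,0.32133) → ×s → (4.67206,0.44966) → (4.67,0.45)
v3: (3,5) → rotate → (-0.11181,5.82988) → ×s → (-0.15647,8.15819) → (-0.16,8.16)
v4: (0,5) → rotate → (-2.65422,4.23735) → ×s → (-3.71425,5.92964) → (-3.71,5.93)

Cross-section at z=4.5: (-1.71,1.41) (4.67,0.45) (-0.16,8.16) (-3.71,5.93)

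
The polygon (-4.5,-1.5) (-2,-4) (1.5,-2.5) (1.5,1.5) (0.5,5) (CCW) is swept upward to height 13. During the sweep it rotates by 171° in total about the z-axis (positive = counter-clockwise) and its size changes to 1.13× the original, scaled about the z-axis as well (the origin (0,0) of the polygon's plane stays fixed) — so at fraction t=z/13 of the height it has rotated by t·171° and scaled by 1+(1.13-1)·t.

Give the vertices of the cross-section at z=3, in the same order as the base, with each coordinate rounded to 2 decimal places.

t = z/height = 3/13 = 0.230769
s = 1 + (scale-1)·z/height = 1 + (1.13-1)·3/13 = 1.030000
θ = twist·z/height = 171°·3/13 = 39.4615° = 0.688734 rad
cos θ = 0.772051, sin θ = 0.635560 (intermediates below are computed at full precision and shown rounded to 5 d.p.)
v1: (-4.5,-1.5) → rotate → (-2.52089,-4.01810) → ×s → (-2.59652,-4.13864) → (-2.60,-4.14)
v2: (-2,-4) → rotate → (0.99814,-4.35933) → ×s → (1.02808,-4.49011) → (1.03,-4.49)
v3: (1.5,-2.5) → rotate → (2.74698,-0.97679) → ×s → (2.82939,-1.00609) → (2.83,-1.01)
v4: (1.5,1.5) → rotate → (0.20474,2.11142) → ×s → (0.21088,2.17476) → (0.21,2.17)
v5: (0.5,5) → rotate → (-2.79177,4.17804) → ×s → (-2.87553,4.30338) → (-2.88,4.30)

Cross-section at z=3: (-2.60,-4.14) (1.03,-4.49) (2.83,-1.01) (0.21,2.17) (-2.88,4.30)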